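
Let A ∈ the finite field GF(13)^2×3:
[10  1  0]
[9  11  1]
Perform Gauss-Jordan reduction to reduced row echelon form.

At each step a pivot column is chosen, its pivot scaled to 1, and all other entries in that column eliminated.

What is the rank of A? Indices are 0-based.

rank = 2

pivot(0,0)=10: scale R0 → (1, 4, 0)
  clear (1,0): R1 −= (9)R0 → (0, 1, 1)
pivot(1,1)=1: scale R1 → (0, 1, 1)
  clear (0,1): R0 −= (4)R1 → (1, 0, 9)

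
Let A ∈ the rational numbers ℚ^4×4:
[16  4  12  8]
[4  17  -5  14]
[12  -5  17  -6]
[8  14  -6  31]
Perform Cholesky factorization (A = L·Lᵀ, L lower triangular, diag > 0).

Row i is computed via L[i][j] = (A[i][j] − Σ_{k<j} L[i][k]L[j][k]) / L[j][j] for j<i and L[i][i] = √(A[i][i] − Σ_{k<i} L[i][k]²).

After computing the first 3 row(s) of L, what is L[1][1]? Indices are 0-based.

L[1][1] = 4

Step 1: L[0][0] = √(16) = 4.
  L[1][0] = (4) / L[0][0] = 1.
Step 2: L[1][1] = √(16) = 4.
  L[2][0] = (12) / L[0][0] = 3.
  L[2][1] = (-8) / L[1][1] = -2.
Step 3: L[2][2] = √(4) = 2.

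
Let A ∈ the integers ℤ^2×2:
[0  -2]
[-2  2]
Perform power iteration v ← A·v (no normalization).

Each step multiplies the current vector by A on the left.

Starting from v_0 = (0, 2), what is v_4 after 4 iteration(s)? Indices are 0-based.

v_4 = (-96, 160)

v_0 = (0, 2).
v_1 = A·v_0 = (-4, 4).
v_2 = A·v_1 = (-8, 16).
v_3 = A·v_2 = (-32, 48).
v_4 = A·v_3 = (-96, 160).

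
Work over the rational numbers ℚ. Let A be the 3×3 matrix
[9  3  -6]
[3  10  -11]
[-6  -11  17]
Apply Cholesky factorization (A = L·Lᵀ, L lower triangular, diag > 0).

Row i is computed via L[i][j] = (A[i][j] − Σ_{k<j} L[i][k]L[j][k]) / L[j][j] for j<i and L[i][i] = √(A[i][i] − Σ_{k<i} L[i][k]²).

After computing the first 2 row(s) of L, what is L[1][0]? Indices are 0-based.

Step 1: L[0][0] = √(9) = 3.
  L[1][0] = (3) / L[0][0] = 1.
Step 2: L[1][1] = √(9) = 3.

L[1][0] = 1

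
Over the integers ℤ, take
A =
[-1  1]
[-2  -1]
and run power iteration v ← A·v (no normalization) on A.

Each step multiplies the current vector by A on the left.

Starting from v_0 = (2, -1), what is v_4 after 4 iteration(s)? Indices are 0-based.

v_0 = (2, -1).
v_1 = A·v_0 = (-3, -3).
v_2 = A·v_1 = (0, 9).
v_3 = A·v_2 = (9, -9).
v_4 = A·v_3 = (-18, -9).

v_4 = (-18, -9)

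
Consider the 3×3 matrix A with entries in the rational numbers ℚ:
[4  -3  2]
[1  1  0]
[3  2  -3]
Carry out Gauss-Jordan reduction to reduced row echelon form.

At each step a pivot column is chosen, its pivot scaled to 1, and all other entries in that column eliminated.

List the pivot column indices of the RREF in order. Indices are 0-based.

pivot(0,0)=4: scale R0 → (1, -3/4, 1/2)
  clear (1,0): R1 −= (1)R0 → (0, 7/4, -1/2)
  clear (2,0): R2 −= (3)R0 → (0, 17/4, -9/2)
pivot(1,1)=7/4: scale R1 → (0, 1, -2/7)
  clear (0,1): R0 −= (-3/4)R1 → (1, 0, 2/7)
  clear (2,1): R2 −= (17/4)R1 → (0, 0, -23/7)
pivot(2,2)=-23/7: scale R2 → (0, 0, 1)
  clear (0,2): R0 −= (2/7)R2 → (1, 0, 0)
  clear (1,2): R1 −= (-2/7)R2 → (0, 1, 0)

pivot columns: 0, 1, 2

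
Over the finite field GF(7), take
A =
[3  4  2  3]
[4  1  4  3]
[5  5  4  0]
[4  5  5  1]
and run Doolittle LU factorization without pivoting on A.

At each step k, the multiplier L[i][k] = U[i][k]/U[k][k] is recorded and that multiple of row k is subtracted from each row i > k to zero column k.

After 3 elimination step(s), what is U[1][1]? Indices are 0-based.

k=0: U[0][0]=3
  eliminate (1,0): mult=6, new row 1: (0, 5, 6, 6); set L[1][0]=6
  eliminate (2,0): mult=4, new row 2: (0, 3, 3, 2); set L[2][0]=4
  eliminate (3,0): mult=6, new row 3: (0, 2, 0, 4); set L[3][0]=6
k=1: U[1][1]=5
  eliminate (2,1): mult=2, new row 2: (0, 0, 5, 4); set L[2][1]=2
  eliminate (3,1): mult=6, new row 3: (0, 0, 6, 3); set L[3][1]=6
k=2: U[2][2]=5
  eliminate (3,2): mult=4, new row 3: (0, 0, 0, 1); set L[3][2]=4

U[1][1] = 5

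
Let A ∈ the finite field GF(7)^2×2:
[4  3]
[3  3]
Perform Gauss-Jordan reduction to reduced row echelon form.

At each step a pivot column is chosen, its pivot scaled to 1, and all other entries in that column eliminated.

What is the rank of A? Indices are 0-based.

rank = 2

step 1: normalize row 0 (÷4) = (1, 6)
  row 1: subtract 3×row0 = (0, 6)
step 2: normalize row 1 (÷6) = (0, 1)
  row 0: subtract 6×row1 = (1, 0)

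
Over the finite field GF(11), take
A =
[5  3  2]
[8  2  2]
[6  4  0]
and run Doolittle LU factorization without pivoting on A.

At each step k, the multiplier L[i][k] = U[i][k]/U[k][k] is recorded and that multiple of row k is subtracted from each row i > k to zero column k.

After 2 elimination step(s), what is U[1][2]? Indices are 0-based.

U[1][2] = 1

k=0: U[0][0]=5
  eliminate (1,0): mult=6, new row 1: (0, 6, 1); set L[1][0]=6
  eliminate (2,0): mult=10, new row 2: (0, 7, 2); set L[2][0]=10
k=1: U[1][1]=6
  eliminate (2,1): mult=3, new row 2: (0, 0, 10); set L[2][1]=3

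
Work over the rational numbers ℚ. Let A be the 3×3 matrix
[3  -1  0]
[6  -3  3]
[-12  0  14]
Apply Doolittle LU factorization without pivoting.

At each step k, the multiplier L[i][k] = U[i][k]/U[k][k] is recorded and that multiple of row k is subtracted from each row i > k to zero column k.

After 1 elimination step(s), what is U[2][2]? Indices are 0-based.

[col 0] pivot 3
  R1 -= 2*R0 → (0, -1, 3)  (L[1][0] := 2)
  R2 -= -4*R0 → (0, -4, 14)  (L[2][0] := -4)

U[2][2] = 14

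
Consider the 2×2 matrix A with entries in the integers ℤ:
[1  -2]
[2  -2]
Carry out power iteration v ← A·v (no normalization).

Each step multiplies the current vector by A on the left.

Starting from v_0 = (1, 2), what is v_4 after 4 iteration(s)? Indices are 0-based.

v_4 = (-7, -2)

v_0 = (1, 2).
v_1 = A·v_0 = (-3, -2).
v_2 = A·v_1 = (1, -2).
v_3 = A·v_2 = (5, 6).
v_4 = A·v_3 = (-7, -2).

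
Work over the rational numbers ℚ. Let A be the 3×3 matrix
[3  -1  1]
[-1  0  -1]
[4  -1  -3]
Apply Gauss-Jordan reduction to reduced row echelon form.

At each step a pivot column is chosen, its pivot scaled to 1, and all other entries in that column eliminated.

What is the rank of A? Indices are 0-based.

rank = 3

[1] R0 /= 3  ⇒  (1, -1/3, 1/3)
     R1 -= -1·R0  ⇒  (0, -1/3, -2/3)
     R2 -= 4·R0  ⇒  (0, 1/3, -13/3)
[2] R1 /= -1/3  ⇒  (0, 1, 2)
     R0 -= -1/3·R1  ⇒  (1, 0, 1)
     R2 -= 1/3·R1  ⇒  (0, 0, -5)
[3] R2 /= -5  ⇒  (0, 0, 1)
     R0 -= 1·R2  ⇒  (1, 0, 0)
     R1 -= 2·R2  ⇒  (0, 1, 0)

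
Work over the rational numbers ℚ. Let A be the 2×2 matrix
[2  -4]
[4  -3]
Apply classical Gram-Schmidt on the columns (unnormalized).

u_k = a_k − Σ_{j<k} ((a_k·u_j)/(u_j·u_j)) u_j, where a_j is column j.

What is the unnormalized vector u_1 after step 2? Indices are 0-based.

Step 1: u_0 = a_0 = (2, 4).
Step 2: u_1 = a_1 − (-1)·u_0 = (-2, 1).

u_1 = (-2, 1)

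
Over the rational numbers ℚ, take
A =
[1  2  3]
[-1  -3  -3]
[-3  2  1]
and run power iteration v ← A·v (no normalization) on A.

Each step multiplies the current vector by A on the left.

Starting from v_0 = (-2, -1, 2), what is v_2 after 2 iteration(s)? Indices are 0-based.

v_0 = (-2, -1, 2).
v_1 = A·v_0 = (2, -1, 6).
v_2 = A·v_1 = (18, -17, -2).

v_2 = (18, -17, -2)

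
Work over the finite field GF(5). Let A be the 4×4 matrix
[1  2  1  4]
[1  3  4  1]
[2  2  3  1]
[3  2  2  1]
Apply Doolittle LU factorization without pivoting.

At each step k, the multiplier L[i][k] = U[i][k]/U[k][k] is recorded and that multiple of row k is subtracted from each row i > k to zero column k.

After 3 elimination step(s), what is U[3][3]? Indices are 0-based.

Step 1: pivot at (0,0) is 1.
  row1 ← row1 − (1)·row0  ⇒  L[1][0]=1, U row1=(0, 1, 3, 2)
  row2 ← row2 − (2)·row0  ⇒  L[2][0]=2, U row2=(0, 3, 1, 3)
  row3 ← row3 − (3)·row0  ⇒  L[3][0]=3, U row3=(0, 1, 4, 4)
Step 2: pivot at (1,1) is 1.
  row2 ← row2 − (3)·row1  ⇒  L[2][1]=3, U row2=(0, 0, 2, 2)
  row3 ← row3 − (1)·row1  ⇒  L[3][1]=1, U row3=(0, 0, 1, 2)
Step 3: pivot at (2,2) is 2.
  row3 ← row3 − (3)·row2  ⇒  L[3][2]=3, U row3=(0, 0, 0, 1)

U[3][3] = 1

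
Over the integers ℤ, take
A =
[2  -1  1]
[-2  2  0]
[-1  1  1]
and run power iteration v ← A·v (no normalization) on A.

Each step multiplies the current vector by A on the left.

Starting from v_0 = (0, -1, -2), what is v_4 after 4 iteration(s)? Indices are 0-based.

v_4 = (-21, 20, 7)

v_0 = (0, -1, -2).
v_1 = A·v_0 = (-1, -2, -3).
v_2 = A·v_1 = (-3, -2, -4).
v_3 = A·v_2 = (-8, 2, -3).
v_4 = A·v_3 = (-21, 20, 7).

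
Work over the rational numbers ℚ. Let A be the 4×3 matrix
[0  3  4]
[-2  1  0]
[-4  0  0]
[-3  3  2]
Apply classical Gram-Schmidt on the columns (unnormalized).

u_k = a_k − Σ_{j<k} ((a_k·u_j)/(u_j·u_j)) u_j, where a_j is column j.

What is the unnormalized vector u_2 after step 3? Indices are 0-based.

Step 1: u_0 = a_0 = (0, -2, -4, -3).
Step 2: u_1 = a_1 − (-11/29)·u_0 = (3, 7/29, -44/29, 54/29).
Step 3: u_2 = a_2 − (-6/29)·u_0 − (228/215)·u_1 = (176/215, -144/215, 168/215, -128/215).

u_2 = (176/215, -144/215, 168/215, -128/215)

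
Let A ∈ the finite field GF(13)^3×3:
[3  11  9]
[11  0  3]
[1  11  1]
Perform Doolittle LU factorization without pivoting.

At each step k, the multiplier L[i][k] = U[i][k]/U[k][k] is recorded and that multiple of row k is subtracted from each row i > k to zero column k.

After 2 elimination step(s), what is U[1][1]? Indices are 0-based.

k=0: U[0][0]=3
  eliminate (1,0): mult=8, new row 1: (0, 3, 9); set L[1][0]=8
  eliminate (2,0): mult=9, new row 2: (0, 3, 11); set L[2][0]=9
k=1: U[1][1]=3
  eliminate (2,1): mult=1, new row 2: (0, 0, 2); set L[2][1]=1

U[1][1] = 3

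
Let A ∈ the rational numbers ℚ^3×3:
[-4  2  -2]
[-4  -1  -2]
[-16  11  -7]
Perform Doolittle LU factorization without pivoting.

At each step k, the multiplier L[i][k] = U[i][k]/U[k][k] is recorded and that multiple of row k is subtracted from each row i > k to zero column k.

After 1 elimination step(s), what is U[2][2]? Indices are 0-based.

U[2][2] = 1

[col 0] pivot -4
  R1 -= 1*R0 → (0, -3, 0)  (L[1][0] := 1)
  R2 -= 4*R0 → (0, 3, 1)  (L[2][0] := 4)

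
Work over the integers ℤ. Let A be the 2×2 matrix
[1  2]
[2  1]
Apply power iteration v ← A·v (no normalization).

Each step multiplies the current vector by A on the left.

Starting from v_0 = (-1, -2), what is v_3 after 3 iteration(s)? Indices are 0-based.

v_3 = (-41, -40)

v_0 = (-1, -2).
v_1 = A·v_0 = (-5, -4).
v_2 = A·v_1 = (-13, -14).
v_3 = A·v_2 = (-41, -40).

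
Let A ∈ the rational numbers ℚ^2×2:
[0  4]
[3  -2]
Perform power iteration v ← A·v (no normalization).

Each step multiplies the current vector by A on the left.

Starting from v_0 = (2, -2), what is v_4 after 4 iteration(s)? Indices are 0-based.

v_0 = (2, -2).
v_1 = A·v_0 = (-8, 10).
v_2 = A·v_1 = (40, -44).
v_3 = A·v_2 = (-176, 208).
v_4 = A·v_3 = (832, -944).

v_4 = (832, -944)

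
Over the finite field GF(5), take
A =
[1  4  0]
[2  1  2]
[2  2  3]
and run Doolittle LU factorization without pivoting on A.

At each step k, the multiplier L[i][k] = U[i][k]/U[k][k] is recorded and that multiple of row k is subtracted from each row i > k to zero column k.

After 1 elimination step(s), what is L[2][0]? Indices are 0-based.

L[2][0] = 2

Step 1: pivot at (0,0) is 1.
  row1 ← row1 − (2)·row0  ⇒  L[1][0]=2, U row1=(0, 3, 2)
  row2 ← row2 − (2)·row0  ⇒  L[2][0]=2, U row2=(0, 4, 3)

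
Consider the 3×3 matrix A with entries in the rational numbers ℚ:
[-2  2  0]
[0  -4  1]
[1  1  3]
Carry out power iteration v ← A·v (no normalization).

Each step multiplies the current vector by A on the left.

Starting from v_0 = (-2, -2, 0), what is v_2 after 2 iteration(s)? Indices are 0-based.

v_2 = (16, -36, -4)

v_0 = (-2, -2, 0).
v_1 = A·v_0 = (0, 8, -4).
v_2 = A·v_1 = (16, -36, -4).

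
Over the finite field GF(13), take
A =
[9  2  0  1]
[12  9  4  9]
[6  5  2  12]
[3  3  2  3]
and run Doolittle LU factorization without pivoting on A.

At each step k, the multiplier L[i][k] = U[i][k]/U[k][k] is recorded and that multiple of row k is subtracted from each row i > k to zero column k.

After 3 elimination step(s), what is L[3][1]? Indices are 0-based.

L[3][1] = 12

k=0: U[0][0]=9
  eliminate (1,0): mult=10, new row 1: (0, 2, 4, 12); set L[1][0]=10
  eliminate (2,0): mult=5, new row 2: (0, 8, 2, 7); set L[2][0]=5
  eliminate (3,0): mult=9, new row 3: (0, 11, 2, 7); set L[3][0]=9
k=1: U[1][1]=2
  eliminate (2,1): mult=4, new row 2: (0, 0, 12, 11); set L[2][1]=4
  eliminate (3,1): mult=12, new row 3: (0, 0, 6, 6); set L[3][1]=12
k=2: U[2][2]=12
  eliminate (3,2): mult=7, new row 3: (0, 0, 0, 7); set L[3][2]=7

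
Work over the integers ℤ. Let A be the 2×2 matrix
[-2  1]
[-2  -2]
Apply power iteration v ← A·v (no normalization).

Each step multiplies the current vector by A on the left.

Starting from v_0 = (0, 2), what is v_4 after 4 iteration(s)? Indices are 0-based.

v_0 = (0, 2).
v_1 = A·v_0 = (2, -4).
v_2 = A·v_1 = (-8, 4).
v_3 = A·v_2 = (20, 8).
v_4 = A·v_3 = (-32, -56).

v_4 = (-32, -56)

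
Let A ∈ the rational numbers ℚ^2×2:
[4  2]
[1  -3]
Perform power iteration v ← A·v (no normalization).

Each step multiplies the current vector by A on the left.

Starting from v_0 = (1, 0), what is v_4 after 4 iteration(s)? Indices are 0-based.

v_0 = (1, 0).
v_1 = A·v_0 = (4, 1).
v_2 = A·v_1 = (18, 1).
v_3 = A·v_2 = (74, 15).
v_4 = A·v_3 = (326, 29).

v_4 = (326, 29)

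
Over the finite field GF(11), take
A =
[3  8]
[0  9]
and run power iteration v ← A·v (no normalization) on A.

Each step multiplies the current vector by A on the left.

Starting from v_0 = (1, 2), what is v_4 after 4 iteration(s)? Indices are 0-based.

v_0 = (1, 2).
v_1 = A·v_0 = (8, 7).
v_2 = A·v_1 = (3, 8).
v_3 = A·v_2 = (7, 6).
v_4 = A·v_3 = (3, 10).

v_4 = (3, 10)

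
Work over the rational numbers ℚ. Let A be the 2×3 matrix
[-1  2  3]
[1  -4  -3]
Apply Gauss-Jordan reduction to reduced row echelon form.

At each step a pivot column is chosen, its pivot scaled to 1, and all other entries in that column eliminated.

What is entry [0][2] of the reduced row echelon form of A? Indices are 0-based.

pivot(0,0)=-1: scale R0 → (1, -2, -3)
  clear (1,0): R1 −= (1)R0 → (0, -2, 0)
pivot(1,1)=-2: scale R1 → (0, 1, 0)
  clear (0,1): R0 −= (-2)R1 → (1, 0, -3)

M[0][2] = -3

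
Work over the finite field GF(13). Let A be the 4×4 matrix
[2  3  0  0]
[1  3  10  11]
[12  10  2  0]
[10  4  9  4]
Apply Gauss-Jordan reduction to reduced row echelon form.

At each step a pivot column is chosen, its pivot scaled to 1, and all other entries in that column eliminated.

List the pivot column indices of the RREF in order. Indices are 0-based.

pivot columns: 0, 1, 2, 3

pivot(0,0)=2: scale R0 → (1, 8, 0, 0)
  clear (1,0): R1 −= (1)R0 → (0, 8, 10, 11)
  clear (2,0): R2 −= (12)R0 → (0, 5, 2, 0)
  clear (3,0): R3 −= (10)R0 → (0, 2, 9, 4)
pivot(1,1)=8: scale R1 → (0, 1, 11, 3)
  clear (0,1): R0 −= (8)R1 → (1, 0, 3, 2)
  clear (2,1): R2 −= (5)R1 → (0, 0, 12, 11)
  clear (3,1): R3 −= (2)R1 → (0, 0, 0, 11)
pivot(2,2)=12: scale R2 → (0, 0, 1, 2)
  clear (0,2): R0 −= (3)R2 → (1, 0, 0, 9)
  clear (1,2): R1 −= (11)R2 → (0, 1, 0, 7)
pivot(3,3)=11: scale R3 → (0, 0, 0, 1)
  clear (0,3): R0 −= (9)R3 → (1, 0, 0, 0)
  clear (1,3): R1 −= (7)R3 → (0, 1, 0, 0)
  clear (2,3): R2 −= (2)R3 → (0, 0, 1, 0)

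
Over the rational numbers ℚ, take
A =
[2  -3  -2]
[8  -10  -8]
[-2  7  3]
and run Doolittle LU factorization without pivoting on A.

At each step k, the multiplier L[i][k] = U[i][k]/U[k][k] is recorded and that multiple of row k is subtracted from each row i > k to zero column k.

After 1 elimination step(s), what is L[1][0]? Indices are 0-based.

[col 0] pivot 2
  R1 -= 4*R0 → (0, 2, 0)  (L[1][0] := 4)
  R2 -= -1*R0 → (0, 4, 1)  (L[2][0] := -1)

L[1][0] = 4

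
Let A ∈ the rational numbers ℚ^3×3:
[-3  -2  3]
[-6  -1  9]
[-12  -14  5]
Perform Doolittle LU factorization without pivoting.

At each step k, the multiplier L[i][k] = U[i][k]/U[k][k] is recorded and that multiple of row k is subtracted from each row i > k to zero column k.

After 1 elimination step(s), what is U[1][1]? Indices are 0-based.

U[1][1] = 3

k=0: U[0][0]=-3
  eliminate (1,0): mult=2, new row 1: (0, 3, 3); set L[1][0]=2
  eliminate (2,0): mult=4, new row 2: (0, -6, -7); set L[2][0]=4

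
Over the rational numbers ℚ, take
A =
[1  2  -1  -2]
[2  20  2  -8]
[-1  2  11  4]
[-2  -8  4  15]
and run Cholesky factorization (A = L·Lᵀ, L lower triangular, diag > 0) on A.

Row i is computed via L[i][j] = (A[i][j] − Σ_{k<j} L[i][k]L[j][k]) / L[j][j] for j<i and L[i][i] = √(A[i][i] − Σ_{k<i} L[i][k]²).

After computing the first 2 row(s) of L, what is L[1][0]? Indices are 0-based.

L[1][0] = 2

Step 1: L[0][0] = √(1) = 1.
  L[1][0] = (2) / L[0][0] = 2.
Step 2: L[1][1] = √(16) = 4.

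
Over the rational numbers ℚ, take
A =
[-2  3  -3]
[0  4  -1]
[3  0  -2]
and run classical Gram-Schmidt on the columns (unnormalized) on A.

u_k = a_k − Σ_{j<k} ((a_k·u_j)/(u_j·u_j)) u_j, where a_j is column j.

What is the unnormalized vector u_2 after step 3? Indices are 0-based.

Step 1: u_0 = a_0 = (-2, 0, 3).
Step 2: u_1 = a_1 − (-6/13)·u_0 = (27/13, 4, 18/13).
Step 3: u_2 = a_2 − (0)·u_0 − (-169/289)·u_1 = (-516/289, 387/289, -344/289).

u_2 = (-516/289, 387/289, -344/289)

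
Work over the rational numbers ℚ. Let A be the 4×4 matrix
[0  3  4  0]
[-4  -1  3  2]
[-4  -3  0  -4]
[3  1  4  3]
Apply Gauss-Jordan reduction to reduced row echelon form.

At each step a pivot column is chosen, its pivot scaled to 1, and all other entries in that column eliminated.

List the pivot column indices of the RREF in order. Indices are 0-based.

pivot(0,0): swap R0↔R1
pivot(0,0)=-4: scale R0 → (1, 1/4, -3/4, -1/2)
  clear (2,0): R2 −= (-4)R0 → (0, -2, -3, -6)
  clear (3,0): R3 −= (3)R0 → (0, 1/4, 25/4, 9/2)
pivot(1,1)=3: scale R1 → (0, 1, 4/3, 0)
  clear (0,1): R0 −= (1/4)R1 → (1, 0, -13/12, -1/2)
  clear (2,1): R2 −= (-2)R1 → (0, 0, -1/3, -6)
  clear (3,1): R3 −= (1/4)R1 → (0, 0, 71/12, 9/2)
pivot(2,2)=-1/3: scale R2 → (0, 0, 1, 18)
  clear (0,2): R0 −= (-13/12)R2 → (1, 0, 0, 19)
  clear (1,2): R1 −= (4/3)R2 → (0, 1, 0, -24)
  clear (3,2): R3 −= (71/12)R2 → (0, 0, 0, -102)
pivot(3,3)=-102: scale R3 → (0, 0, 0, 1)
  clear (0,3): R0 −= (19)R3 → (1, 0, 0, 0)
  clear (1,3): R1 −= (-24)R3 → (0, 1, 0, 0)
  clear (2,3): R2 −= (18)R3 → (0, 0, 1, 0)

pivot columns: 0, 1, 2, 3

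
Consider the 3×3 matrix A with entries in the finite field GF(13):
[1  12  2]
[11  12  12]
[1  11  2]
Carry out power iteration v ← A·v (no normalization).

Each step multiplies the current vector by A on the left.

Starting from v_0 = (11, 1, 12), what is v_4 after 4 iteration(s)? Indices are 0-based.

v_4 = (10, 11, 7)

v_0 = (11, 1, 12).
v_1 = A·v_0 = (8, 4, 7).
v_2 = A·v_1 = (5, 12, 1).
v_3 = A·v_2 = (8, 3, 9).
v_4 = A·v_3 = (10, 11, 7).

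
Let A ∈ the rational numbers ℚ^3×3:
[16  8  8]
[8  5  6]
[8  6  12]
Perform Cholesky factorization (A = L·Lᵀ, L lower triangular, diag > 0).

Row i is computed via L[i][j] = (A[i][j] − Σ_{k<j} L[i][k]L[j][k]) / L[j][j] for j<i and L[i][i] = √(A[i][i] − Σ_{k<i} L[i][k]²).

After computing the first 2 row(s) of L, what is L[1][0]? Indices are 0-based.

Step 1: L[0][0] = √(16) = 4.
  L[1][0] = (8) / L[0][0] = 2.
Step 2: L[1][1] = √(1) = 1.

L[1][0] = 2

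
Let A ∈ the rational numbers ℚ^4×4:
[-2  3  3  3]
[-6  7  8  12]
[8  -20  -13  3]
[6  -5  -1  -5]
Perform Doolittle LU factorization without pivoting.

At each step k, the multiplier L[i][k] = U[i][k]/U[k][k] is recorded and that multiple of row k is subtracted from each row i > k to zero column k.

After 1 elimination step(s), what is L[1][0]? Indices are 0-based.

L[1][0] = 3

[col 0] pivot -2
  R1 -= 3*R0 → (0, -2, -1, 3)  (L[1][0] := 3)
  R2 -= -4*R0 → (0, -8, -1, 15)  (L[2][0] := -4)
  R3 -= -3*R0 → (0, 4, 8, 4)  (L[3][0] := -3)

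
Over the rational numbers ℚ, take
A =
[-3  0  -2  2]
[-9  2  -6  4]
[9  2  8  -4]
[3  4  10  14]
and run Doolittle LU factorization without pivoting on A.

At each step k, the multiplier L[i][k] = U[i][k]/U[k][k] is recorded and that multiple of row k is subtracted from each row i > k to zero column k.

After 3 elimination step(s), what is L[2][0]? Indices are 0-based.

[col 0] pivot -3
  R1 -= 3*R0 → (0, 2, 0, -2)  (L[1][0] := 3)
  R2 -= -3*R0 → (0, 2, 2, 2)  (L[2][0] := -3)
  R3 -= -1*R0 → (0, 4, 8, 16)  (L[3][0] := -1)
[col 1] pivot 2
  R2 -= 1*R1 → (0, 0, 2, 4)  (L[2][1] := 1)
  R3 -= 2*R1 → (0, 0, 8, 20)  (L[3][1] := 2)
[col 2] pivot 2
  R3 -= 4*R2 → (0, 0, 0, 4)  (L[3][2] := 4)

L[2][0] = -3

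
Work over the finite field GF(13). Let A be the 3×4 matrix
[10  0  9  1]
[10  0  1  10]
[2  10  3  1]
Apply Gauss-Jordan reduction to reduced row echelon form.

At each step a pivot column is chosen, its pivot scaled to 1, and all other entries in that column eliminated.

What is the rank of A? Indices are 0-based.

rank = 3

pivot(0,0)=10: scale R0 → (1, 0, 10, 4)
  clear (1,0): R1 −= (10)R0 → (0, 0, 5, 9)
  clear (2,0): R2 −= (2)R0 → (0, 10, 9, 6)
pivot(1,1): swap R1↔R2
pivot(1,1)=10: scale R1 → (0, 1, 10, 11)
pivot(2,2)=5: scale R2 → (0, 0, 1, 7)
  clear (0,2): R0 −= (10)R2 → (1, 0, 0, 12)
  clear (1,2): R1 −= (10)R2 → (0, 1, 0, 6)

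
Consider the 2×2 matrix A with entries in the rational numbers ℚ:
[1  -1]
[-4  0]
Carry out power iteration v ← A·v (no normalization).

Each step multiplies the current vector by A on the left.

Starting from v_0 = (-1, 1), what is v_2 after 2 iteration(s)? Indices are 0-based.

v_2 = (-6, 8)

v_0 = (-1, 1).
v_1 = A·v_0 = (-2, 4).
v_2 = A·v_1 = (-6, 8).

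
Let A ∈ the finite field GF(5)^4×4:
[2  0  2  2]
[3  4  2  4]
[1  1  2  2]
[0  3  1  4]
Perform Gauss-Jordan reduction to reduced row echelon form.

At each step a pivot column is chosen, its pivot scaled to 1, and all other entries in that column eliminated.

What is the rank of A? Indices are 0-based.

pivot(0,0)=2: scale R0 → (1, 0, 1, 1)
  clear (1,0): R1 −= (3)R0 → (0, 4, 4, 1)
  clear (2,0): R2 −= (1)R0 → (0, 1, 1, 1)
pivot(1,1)=4: scale R1 → (0, 1, 1, 4)
  clear (2,1): R2 −= (1)R1 → (0, 0, 0, 2)
  clear (3,1): R3 −= (3)R1 → (0, 0, 3, 2)
pivot(2,2): swap R2↔R3
pivot(2,2)=3: scale R2 → (0, 0, 1, 4)
  clear (0,2): R0 −= (1)R2 → (1, 0, 0, 2)
  clear (1,2): R1 −= (1)R2 → (0, 1, 0, 0)
pivot(3,3)=2: scale R3 → (0, 0, 0, 1)
  clear (0,3): R0 −= (2)R3 → (1, 0, 0, 0)
  clear (2,3): R2 −= (4)R3 → (0, 0, 1, 0)

rank = 4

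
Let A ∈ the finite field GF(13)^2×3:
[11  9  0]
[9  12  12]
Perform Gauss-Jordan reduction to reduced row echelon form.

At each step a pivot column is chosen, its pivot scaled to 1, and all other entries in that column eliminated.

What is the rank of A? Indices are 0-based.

[1] R0 /= 11  ⇒  (1, 2, 0)
     R1 -= 9·R0  ⇒  (0, 7, 12)
[2] R1 /= 7  ⇒  (0, 1, 11)
     R0 -= 2·R1  ⇒  (1, 0, 4)

rank = 2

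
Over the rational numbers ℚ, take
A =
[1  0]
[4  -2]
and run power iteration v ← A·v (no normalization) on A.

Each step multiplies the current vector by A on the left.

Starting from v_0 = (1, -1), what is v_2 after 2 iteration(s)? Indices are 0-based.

v_2 = (1, -8)

v_0 = (1, -1).
v_1 = A·v_0 = (1, 6).
v_2 = A·v_1 = (1, -8).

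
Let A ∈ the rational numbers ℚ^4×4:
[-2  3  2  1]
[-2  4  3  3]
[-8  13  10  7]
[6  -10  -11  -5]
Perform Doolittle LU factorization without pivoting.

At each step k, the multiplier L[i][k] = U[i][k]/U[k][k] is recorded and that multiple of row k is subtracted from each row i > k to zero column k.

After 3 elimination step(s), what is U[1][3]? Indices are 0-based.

U[1][3] = 2

k=0: U[0][0]=-2
  eliminate (1,0): mult=1, new row 1: (0, 1, 1, 2); set L[1][0]=1
  eliminate (2,0): mult=4, new row 2: (0, 1, 2, 3); set L[2][0]=4
  eliminate (3,0): mult=-3, new row 3: (0, -1, -5, -2); set L[3][0]=-3
k=1: U[1][1]=1
  eliminate (2,1): mult=1, new row 2: (0, 0, 1, 1); set L[2][1]=1
  eliminate (3,1): mult=-1, new row 3: (0, 0, -4, 0); set L[3][1]=-1
k=2: U[2][2]=1
  eliminate (3,2): mult=-4, new row 3: (0, 0, 0, 4); set L[3][2]=-4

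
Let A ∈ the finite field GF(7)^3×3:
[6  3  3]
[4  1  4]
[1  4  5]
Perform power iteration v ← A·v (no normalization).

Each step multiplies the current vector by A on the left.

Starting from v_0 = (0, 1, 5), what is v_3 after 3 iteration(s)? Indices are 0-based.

v_0 = (0, 1, 5).
v_1 = A·v_0 = (4, 0, 1).
v_2 = A·v_1 = (6, 6, 2).
v_3 = A·v_2 = (4, 3, 5).

v_3 = (4, 3, 5)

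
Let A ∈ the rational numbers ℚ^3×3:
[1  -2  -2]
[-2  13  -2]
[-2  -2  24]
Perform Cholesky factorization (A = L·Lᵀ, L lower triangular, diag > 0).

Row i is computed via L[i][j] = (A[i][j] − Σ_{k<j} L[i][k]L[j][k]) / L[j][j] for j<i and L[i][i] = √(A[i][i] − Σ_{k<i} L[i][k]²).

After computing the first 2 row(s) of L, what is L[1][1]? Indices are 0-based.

Step 1: L[0][0] = √(1) = 1.
  L[1][0] = (-2) / L[0][0] = -2.
Step 2: L[1][1] = √(9) = 3.

L[1][1] = 3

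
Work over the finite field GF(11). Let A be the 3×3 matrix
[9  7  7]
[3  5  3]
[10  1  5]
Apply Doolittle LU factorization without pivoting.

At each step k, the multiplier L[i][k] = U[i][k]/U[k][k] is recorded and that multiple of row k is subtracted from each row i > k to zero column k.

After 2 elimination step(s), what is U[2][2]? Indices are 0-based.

U[2][2] = 9

k=0: U[0][0]=9
  eliminate (1,0): mult=4, new row 1: (0, 10, 8); set L[1][0]=4
  eliminate (2,0): mult=6, new row 2: (0, 3, 7); set L[2][0]=6
k=1: U[1][1]=10
  eliminate (2,1): mult=8, new row 2: (0, 0, 9); set L[2][1]=8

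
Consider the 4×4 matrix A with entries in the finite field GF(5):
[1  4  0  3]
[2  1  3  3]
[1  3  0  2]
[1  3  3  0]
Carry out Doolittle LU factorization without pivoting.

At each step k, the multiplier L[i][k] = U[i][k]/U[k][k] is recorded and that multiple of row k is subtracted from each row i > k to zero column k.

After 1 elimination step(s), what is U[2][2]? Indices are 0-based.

U[2][2] = 0

[col 0] pivot 1
  R1 -= 2*R0 → (0, 3, 3, 2)  (L[1][0] := 2)
  R2 -= 1*R0 → (0, 4, 0, 4)  (L[2][0] := 1)
  R3 -= 1*R0 → (0, 4, 3, 2)  (L[3][0] := 1)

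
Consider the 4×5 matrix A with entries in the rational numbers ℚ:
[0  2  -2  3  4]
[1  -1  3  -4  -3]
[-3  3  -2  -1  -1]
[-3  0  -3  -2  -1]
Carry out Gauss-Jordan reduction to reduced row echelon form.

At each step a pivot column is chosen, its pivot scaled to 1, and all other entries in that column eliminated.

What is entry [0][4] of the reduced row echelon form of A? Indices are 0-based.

M[0][4] = 107/55

[1] R0 <-> R1
[1] R0 /= 1  ⇒  (1, -1, 3, -4, -3)
     R2 -= -3·R0  ⇒  (0, 0, 7, -13, -10)
     R3 -= -3·R0  ⇒  (0, -3, 6, -14, -10)
[2] R1 /= 2  ⇒  (0, 1, -1, 3/2, 2)
     R0 -= -1·R1  ⇒  (1, 0, 2, -5/2, -1)
     R3 -= -3·R1  ⇒  (0, 0, 3, -19/2, -4)
[3] R2 /= 7  ⇒  (0, 0, 1, -13/7, -10/7)
     R0 -= 2·R2  ⇒  (1, 0, 0, 17/14, 13/7)
     R1 -= -1·R2  ⇒  (0, 1, 0, -5/14, 4/7)
     R3 -= 3·R2  ⇒  (0, 0, 0, -55/14, 2/7)
[4] R3 /= -55/14  ⇒  (0, 0, 0, 1, -4/55)
     R0 -= 17/14·R3  ⇒  (1, 0, 0, 0, 107/55)
     R1 -= -5/14·R3  ⇒  (0, 1, 0, 0, 6/11)
     R2 -= -13/7·R3  ⇒  (0, 0, 1, 0, -86/55)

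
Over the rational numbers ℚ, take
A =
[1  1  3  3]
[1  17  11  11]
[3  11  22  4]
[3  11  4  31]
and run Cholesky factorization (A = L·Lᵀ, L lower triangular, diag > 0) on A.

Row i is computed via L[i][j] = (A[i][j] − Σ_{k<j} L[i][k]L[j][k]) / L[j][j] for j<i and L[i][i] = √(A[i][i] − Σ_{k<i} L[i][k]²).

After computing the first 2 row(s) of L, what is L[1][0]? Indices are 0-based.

Step 1: L[0][0] = √(1) = 1.
  L[1][0] = (1) / L[0][0] = 1.
Step 2: L[1][1] = √(16) = 4.

L[1][0] = 1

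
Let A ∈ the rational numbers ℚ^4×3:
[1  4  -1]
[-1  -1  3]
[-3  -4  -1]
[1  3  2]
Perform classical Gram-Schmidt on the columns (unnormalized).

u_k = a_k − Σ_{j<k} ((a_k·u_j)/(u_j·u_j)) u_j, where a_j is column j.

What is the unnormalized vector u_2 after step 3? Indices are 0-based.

u_2 = (-75/52, 155/52, -47/52, 89/52)

Step 1: u_0 = a_0 = (1, -1, -3, 1).
Step 2: u_1 = a_1 − (5/3)·u_0 = (7/3, 2/3, 1, 4/3).
Step 3: u_2 = a_2 − (1/12)·u_0 − (2/13)·u_1 = (-75/52, 155/52, -47/52, 89/52).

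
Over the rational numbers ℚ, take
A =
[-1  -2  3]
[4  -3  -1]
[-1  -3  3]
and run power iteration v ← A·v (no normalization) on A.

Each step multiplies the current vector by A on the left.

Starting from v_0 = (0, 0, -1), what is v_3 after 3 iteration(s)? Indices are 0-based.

v_3 = (5, 13, 17)

v_0 = (0, 0, -1).
v_1 = A·v_0 = (-3, 1, -3).
v_2 = A·v_1 = (-8, -12, -9).
v_3 = A·v_2 = (5, 13, 17).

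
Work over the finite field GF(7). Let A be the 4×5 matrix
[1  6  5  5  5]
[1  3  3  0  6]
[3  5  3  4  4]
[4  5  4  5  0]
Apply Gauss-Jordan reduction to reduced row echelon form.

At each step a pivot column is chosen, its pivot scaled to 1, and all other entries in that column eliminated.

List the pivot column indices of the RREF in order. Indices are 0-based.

step 1: normalize row 0 (÷1) = (1, 6, 5, 5, 5)
  row 1: subtract 1×row0 = (0, 4, 5, 2, 1)
  row 2: subtract 3×row0 = (0, 1, 2, 3, 3)
  row 3: subtract 4×row0 = (0, 2, 5, 6, 1)
step 2: normalize row 1 (÷4) = (0, 1, 3, 4, 2)
  row 0: subtract 6×row1 = (1, 0, 1, 2, 0)
  row 2: subtract 1×row1 = (0, 0, 6, 6, 1)
  row 3: subtract 2×row1 = (0, 0, 6, 5, 4)
step 3: normalize row 2 (÷6) = (0, 0, 1, 1, 6)
  row 0: subtract 1×row2 = (1, 0, 0, 1, 1)
  row 1: subtract 3×row2 = (0, 1, 0, 1, 5)
  row 3: subtract 6×row2 = (0, 0, 0, 6, 3)
step 4: normalize row 3 (÷6) = (0, 0, 0, 1, 4)
  row 0: subtract 1×row3 = (1, 0, 0, 0, 4)
  row 1: subtract 1×row3 = (0, 1, 0, 0, 1)
  row 2: subtract 1×row3 = (0, 0, 1, 0, 2)

pivot columns: 0, 1, 2, 3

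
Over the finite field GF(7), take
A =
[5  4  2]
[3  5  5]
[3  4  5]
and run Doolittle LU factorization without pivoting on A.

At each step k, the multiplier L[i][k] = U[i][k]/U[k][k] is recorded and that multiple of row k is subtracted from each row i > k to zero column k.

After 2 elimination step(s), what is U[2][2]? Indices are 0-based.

k=0: U[0][0]=5
  eliminate (1,0): mult=2, new row 1: (0, 4, 1); set L[1][0]=2
  eliminate (2,0): mult=2, new row 2: (0, 3, 1); set L[2][0]=2
k=1: U[1][1]=4
  eliminate (2,1): mult=6, new row 2: (0, 0, 2); set L[2][1]=6

U[2][2] = 2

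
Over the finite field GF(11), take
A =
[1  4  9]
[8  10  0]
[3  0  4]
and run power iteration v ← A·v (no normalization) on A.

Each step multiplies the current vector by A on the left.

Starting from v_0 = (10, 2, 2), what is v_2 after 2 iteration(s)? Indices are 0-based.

v_2 = (8, 1, 7)

v_0 = (10, 2, 2).
v_1 = A·v_0 = (3, 1, 5).
v_2 = A·v_1 = (8, 1, 7).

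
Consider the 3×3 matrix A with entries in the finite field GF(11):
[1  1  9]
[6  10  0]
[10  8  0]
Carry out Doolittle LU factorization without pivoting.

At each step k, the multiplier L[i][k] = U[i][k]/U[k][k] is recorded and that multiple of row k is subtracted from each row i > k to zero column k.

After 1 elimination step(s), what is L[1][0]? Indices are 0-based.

L[1][0] = 6

Step 1: pivot at (0,0) is 1.
  row1 ← row1 − (6)·row0  ⇒  L[1][0]=6, U row1=(0, 4, 1)
  row2 ← row2 − (10)·row0  ⇒  L[2][0]=10, U row2=(0, 9, 9)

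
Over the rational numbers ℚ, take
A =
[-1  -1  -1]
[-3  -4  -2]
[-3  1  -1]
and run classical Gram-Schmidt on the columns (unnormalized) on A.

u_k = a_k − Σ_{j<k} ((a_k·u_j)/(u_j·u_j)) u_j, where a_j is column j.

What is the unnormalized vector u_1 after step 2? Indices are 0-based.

Step 1: u_0 = a_0 = (-1, -3, -3).
Step 2: u_1 = a_1 − (10/19)·u_0 = (-9/19, -46/19, 49/19).

u_1 = (-9/19, -46/19, 49/19)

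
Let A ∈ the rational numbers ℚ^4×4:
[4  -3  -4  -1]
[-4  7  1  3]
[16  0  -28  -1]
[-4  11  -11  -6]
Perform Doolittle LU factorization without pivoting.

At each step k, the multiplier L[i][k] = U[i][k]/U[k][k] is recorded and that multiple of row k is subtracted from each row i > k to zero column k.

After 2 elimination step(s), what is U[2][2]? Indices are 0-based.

U[2][2] = -3

[col 0] pivot 4
  R1 -= -1*R0 → (0, 4, -3, 2)  (L[1][0] := -1)
  R2 -= 4*R0 → (0, 12, -12, 3)  (L[2][0] := 4)
  R3 -= -1*R0 → (0, 8, -15, -7)  (L[3][0] := -1)
[col 1] pivot 4
  R2 -= 3*R1 → (0, 0, -3, -3)  (L[2][1] := 3)
  R3 -= 2*R1 → (0, 0, -9, -11)  (L[3][1] := 2)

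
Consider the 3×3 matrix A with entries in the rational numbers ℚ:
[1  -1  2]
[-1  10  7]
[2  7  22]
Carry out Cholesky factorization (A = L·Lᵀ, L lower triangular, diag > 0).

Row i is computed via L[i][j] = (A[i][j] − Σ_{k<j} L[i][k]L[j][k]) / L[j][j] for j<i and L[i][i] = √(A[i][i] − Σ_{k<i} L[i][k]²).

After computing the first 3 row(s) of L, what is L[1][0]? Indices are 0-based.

Step 1: L[0][0] = √(1) = 1.
  L[1][0] = (-1) / L[0][0] = -1.
Step 2: L[1][1] = √(9) = 3.
  L[2][0] = (2) / L[0][0] = 2.
  L[2][1] = (9) / L[1][1] = 3.
Step 3: L[2][2] = √(9) = 3.

L[1][0] = -1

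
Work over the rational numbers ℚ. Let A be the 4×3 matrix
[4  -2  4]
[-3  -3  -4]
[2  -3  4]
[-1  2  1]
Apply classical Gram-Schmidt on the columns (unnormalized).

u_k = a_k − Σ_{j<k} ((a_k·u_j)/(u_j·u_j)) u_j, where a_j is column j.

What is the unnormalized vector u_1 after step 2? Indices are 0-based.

u_1 = (-16/15, -37/10, -38/15, 53/30)

Step 1: u_0 = a_0 = (4, -3, 2, -1).
Step 2: u_1 = a_1 − (-7/30)·u_0 = (-16/15, -37/10, -38/15, 53/30).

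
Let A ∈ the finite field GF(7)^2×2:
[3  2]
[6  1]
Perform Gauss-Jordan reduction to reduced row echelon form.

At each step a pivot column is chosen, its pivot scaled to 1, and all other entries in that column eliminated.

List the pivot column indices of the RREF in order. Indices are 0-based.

[1] R0 /= 3  ⇒  (1, 3)
     R1 -= 6·R0  ⇒  (0, 4)
[2] R1 /= 4  ⇒  (0, 1)
     R0 -= 3·R1  ⇒  (1, 0)

pivot columns: 0, 1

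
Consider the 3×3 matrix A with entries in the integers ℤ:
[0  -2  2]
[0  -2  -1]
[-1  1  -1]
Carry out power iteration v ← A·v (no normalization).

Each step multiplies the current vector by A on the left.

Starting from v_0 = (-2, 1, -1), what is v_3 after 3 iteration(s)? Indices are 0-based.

v_3 = (2, 5, -11)

v_0 = (-2, 1, -1).
v_1 = A·v_0 = (-4, -1, 4).
v_2 = A·v_1 = (10, -2, -1).
v_3 = A·v_2 = (2, 5, -11).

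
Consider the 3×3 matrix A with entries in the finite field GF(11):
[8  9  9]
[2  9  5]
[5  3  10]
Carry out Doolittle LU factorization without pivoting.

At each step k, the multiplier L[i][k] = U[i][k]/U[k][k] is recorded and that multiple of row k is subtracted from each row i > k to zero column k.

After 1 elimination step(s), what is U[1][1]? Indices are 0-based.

Step 1: pivot at (0,0) is 8.
  row1 ← row1 − (3)·row0  ⇒  L[1][0]=3, U row1=(0, 4, 0)
  row2 ← row2 − (2)·row0  ⇒  L[2][0]=2, U row2=(0, 7, 3)

U[1][1] = 4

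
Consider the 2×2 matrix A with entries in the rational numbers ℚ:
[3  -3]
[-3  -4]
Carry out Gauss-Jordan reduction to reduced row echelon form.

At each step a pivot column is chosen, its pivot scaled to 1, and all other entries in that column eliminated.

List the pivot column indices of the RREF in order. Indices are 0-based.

pivot columns: 0, 1

[1] R0 /= 3  ⇒  (1, -1)
     R1 -= -3·R0  ⇒  (0, -7)
[2] R1 /= -7  ⇒  (0, 1)
     R0 -= -1·R1  ⇒  (1, 0)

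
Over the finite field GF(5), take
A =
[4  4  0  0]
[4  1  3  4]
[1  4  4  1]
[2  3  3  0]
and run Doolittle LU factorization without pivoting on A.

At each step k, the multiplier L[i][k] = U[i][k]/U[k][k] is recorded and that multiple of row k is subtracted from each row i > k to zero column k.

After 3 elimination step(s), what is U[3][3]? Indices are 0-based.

k=0: U[0][0]=4
  eliminate (1,0): mult=1, new row 1: (0, 2, 3, 4); set L[1][0]=1
  eliminate (2,0): mult=4, new row 2: (0, 3, 4, 1); set L[2][0]=4
  eliminate (3,0): mult=3, new row 3: (0, 1, 3, 0); set L[3][0]=3
k=1: U[1][1]=2
  eliminate (2,1): mult=4, new row 2: (0, 0, 2, 0); set L[2][1]=4
  eliminate (3,1): mult=3, new row 3: (0, 0, 4, 3); set L[3][1]=3
k=2: U[2][2]=2
  eliminate (3,2): mult=2, new row 3: (0, 0, 0, 3); set L[3][2]=2

U[3][3] = 3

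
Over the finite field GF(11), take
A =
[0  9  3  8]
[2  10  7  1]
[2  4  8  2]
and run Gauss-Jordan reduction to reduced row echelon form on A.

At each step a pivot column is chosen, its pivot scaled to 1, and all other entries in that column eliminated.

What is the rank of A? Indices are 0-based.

rank = 3

pivot(0,0): swap R0↔R1
pivot(0,0)=2: scale R0 → (1, 5, 9, 6)
  clear (2,0): R2 −= (2)R0 → (0, 5, 1, 1)
pivot(1,1)=9: scale R1 → (0, 1, 4, 7)
  clear (0,1): R0 −= (5)R1 → (1, 0, 0, 4)
  clear (2,1): R2 −= (5)R1 → (0, 0, 3, 10)
pivot(2,2)=3: scale R2 → (0, 0, 1, 7)
  clear (1,2): R1 −= (4)R2 → (0, 1, 0, 1)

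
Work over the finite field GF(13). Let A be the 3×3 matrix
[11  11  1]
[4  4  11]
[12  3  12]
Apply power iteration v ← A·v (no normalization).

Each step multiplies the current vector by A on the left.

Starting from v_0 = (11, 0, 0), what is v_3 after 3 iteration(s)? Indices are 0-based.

v_0 = (11, 0, 0).
v_1 = A·v_0 = (4, 5, 2).
v_2 = A·v_1 = (10, 6, 9).
v_3 = A·v_2 = (3, 7, 12).

v_3 = (3, 7, 12)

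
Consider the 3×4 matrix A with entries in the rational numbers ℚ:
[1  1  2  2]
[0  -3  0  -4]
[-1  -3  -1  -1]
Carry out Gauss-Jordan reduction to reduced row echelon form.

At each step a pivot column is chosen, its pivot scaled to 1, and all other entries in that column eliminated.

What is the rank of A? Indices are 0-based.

rank = 3

pivot(0,0)=1: scale R0 → (1, 1, 2, 2)
  clear (2,0): R2 −= (-1)R0 → (0, -2, 1, 1)
pivot(1,1)=-3: scale R1 → (0, 1, 0, 4/3)
  clear (0,1): R0 −= (1)R1 → (1, 0, 2, 2/3)
  clear (2,1): R2 −= (-2)R1 → (0, 0, 1, 11/3)
pivot(2,2)=1: scale R2 → (0, 0, 1, 11/3)
  clear (0,2): R0 −= (2)R2 → (1, 0, 0, -20/3)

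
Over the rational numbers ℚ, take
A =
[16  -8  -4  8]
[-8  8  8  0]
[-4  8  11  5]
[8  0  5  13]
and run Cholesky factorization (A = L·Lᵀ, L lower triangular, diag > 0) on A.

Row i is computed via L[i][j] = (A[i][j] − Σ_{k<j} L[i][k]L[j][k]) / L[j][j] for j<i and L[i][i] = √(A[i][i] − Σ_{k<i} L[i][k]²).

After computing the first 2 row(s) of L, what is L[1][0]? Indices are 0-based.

L[1][0] = -2

Step 1: L[0][0] = √(16) = 4.
  L[1][0] = (-8) / L[0][0] = -2.
Step 2: L[1][1] = √(4) = 2.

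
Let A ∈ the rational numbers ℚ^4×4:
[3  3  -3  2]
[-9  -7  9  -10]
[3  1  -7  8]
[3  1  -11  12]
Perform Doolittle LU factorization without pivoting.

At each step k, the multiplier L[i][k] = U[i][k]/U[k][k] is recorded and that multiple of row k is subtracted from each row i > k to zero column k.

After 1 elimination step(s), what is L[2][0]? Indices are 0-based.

L[2][0] = 1

[col 0] pivot 3
  R1 -= -3*R0 → (0, 2, 0, -4)  (L[1][0] := -3)
  R2 -= 1*R0 → (0, -2, -4, 6)  (L[2][0] := 1)
  R3 -= 1*R0 → (0, -2, -8, 10)  (L[3][0] := 1)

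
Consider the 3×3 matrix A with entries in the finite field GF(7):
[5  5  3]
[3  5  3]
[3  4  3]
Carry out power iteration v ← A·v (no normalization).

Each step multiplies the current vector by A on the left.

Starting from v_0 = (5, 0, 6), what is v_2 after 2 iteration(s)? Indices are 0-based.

v_0 = (5, 0, 6).
v_1 = A·v_0 = (1, 5, 5).
v_2 = A·v_1 = (3, 1, 3).

v_2 = (3, 1, 3)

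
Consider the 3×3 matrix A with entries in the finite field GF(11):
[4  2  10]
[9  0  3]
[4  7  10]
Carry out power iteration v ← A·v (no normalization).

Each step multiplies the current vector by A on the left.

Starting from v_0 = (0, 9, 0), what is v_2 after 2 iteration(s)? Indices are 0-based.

v_0 = (0, 9, 0).
v_1 = A·v_0 = (7, 0, 8).
v_2 = A·v_1 = (9, 10, 9).

v_2 = (9, 10, 9)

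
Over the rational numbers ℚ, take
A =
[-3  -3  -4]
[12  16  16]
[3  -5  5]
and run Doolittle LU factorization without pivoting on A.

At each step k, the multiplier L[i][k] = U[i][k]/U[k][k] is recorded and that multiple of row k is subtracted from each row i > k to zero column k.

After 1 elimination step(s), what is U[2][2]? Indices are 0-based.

[col 0] pivot -3
  R1 -= -4*R0 → (0, 4, 0)  (L[1][0] := -4)
  R2 -= -1*R0 → (0, -8, 1)  (L[2][0] := -1)

U[2][2] = 1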